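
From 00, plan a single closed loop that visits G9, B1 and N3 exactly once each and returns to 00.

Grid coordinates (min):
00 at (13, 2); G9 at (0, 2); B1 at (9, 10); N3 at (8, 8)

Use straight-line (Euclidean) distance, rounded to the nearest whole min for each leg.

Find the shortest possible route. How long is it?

There are 3 distinct closed tours to check (reversals are equivalent).
00 → G9 → B1 → N3 → 00: 13+12+2+8 = 35
00 → G9 → N3 → B1 → 00: 13+10+2+9 = 34
00 → B1 → G9 → N3 → 00: 9+12+10+8 = 39
The minimum is 34.
One optimal route: 00 → G9 → N3 → B1 → 00 (or its reverse).

Shortest round trip = 34 min.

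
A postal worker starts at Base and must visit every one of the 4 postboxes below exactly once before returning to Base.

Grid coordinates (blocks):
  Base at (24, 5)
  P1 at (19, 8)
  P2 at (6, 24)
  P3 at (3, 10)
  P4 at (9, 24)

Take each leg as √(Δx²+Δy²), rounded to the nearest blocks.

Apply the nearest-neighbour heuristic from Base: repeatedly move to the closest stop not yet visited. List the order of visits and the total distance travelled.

From Base: distances to unvisited — P1=6, P3=22, P4=24, P2=26. Nearest is P1 (6).
From P1: distances to unvisited — P3=16, P4=19, P2=21. Nearest is P3 (16).
From P3: distances to unvisited — P2=14, P4=15. Nearest is P2 (14).
From P2: distances to unvisited — P4=3. Nearest is P4 (3).
Return P4→Base: 24.
Total = 6 + 16 + 14 + 3 + 24 = 63.

Total distance 63 blocks via the nearest-neighbour route Base → P1 → P3 → P2 → P4 → Base.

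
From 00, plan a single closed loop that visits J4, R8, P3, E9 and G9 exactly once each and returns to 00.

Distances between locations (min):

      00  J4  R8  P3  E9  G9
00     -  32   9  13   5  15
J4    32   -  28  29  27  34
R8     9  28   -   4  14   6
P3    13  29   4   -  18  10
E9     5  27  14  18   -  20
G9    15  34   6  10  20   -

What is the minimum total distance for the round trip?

00 → J4 → R8 → P3 → E9 → G9 → 00: 32+28+4+18+20+15 = 117
00 → J4 → R8 → P3 → G9 → E9 → 00: 32+28+4+10+20+5 = 99
00 → J4 → R8 → E9 → P3 → G9 → 00: 32+28+14+18+10+15 = 117
00 → J4 → R8 → E9 → G9 → P3 → 00: 32+28+14+20+10+13 = 117
00 → J4 → R8 → G9 → P3 → E9 → 00: 32+28+6+10+18+5 = 99
00 → J4 → R8 → G9 → E9 → P3 → 00: 32+28+6+20+18+13 = 117
00 → J4 → P3 → R8 → E9 → G9 → 00: 32+29+4+14+20+15 = 114
00 → J4 → P3 → R8 → G9 → E9 → 00: 32+29+4+6+20+5 = 96
00 → J4 → P3 → E9 → R8 → G9 → 00: 32+29+18+14+6+15 = 114
00 → J4 → P3 → E9 → G9 → R8 → 00: 32+29+18+20+6+9 = 114
00 → J4 → P3 → G9 → R8 → E9 → 00: 32+29+10+6+14+5 = 96
00 → J4 → P3 → G9 → E9 → R8 → 00: 32+29+10+20+14+9 = 114
00 → J4 → E9 → R8 → P3 → G9 → 00: 32+27+14+4+10+15 = 102
00 → J4 → E9 → R8 → G9 → P3 → 00: 32+27+14+6+10+13 = 102
… (46 more)
00 → R8 → G9 → P3 → J4 → E9 → 00: 9+6+10+29+27+5 = 86  ← best
The minimum is 86.
One optimal route: 00 → R8 → G9 → P3 → J4 → E9 → 00 (or its reverse).

Minimum total distance: 86 min.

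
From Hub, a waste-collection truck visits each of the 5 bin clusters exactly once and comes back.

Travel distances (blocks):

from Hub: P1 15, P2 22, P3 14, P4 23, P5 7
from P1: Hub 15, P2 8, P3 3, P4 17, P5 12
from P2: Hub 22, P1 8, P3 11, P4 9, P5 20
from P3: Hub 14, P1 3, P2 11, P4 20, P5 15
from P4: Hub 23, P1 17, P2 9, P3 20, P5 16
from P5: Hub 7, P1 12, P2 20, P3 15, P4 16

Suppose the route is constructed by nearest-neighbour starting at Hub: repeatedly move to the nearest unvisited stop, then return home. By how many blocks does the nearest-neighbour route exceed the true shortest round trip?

Hub: P5=7, P3=14, P1=15, P2=22, P4=23 ⇒ P5
P5: P1=12, P3=15, P4=16, P2=20 ⇒ P1
P1: P3=3, P2=8, P4=17 ⇒ P3
P3: P2=11, P4=20 ⇒ P2
P2: P4=9 ⇒ P4
NN route Hub → P5 → P1 → P3 → P2 → P4 → Hub costs 65.
Optimal: Hub → P3 → P1 → P2 → P4 → P5 → Hub costs 57 (by enumerating all 60 distinct tours).
Excess = 65 − 57 = 8.

The nearest-neighbour route is 8 blocks longer than optimal.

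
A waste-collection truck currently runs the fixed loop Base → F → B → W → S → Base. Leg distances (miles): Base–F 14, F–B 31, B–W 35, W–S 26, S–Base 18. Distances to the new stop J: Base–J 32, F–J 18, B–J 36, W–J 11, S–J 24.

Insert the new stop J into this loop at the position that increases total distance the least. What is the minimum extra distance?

Insertion cost between consecutive stops i–j is d(i,J) + d(J,j) − d(i,j):
  between Base and F: 32 + 18 − 14 = 36
  between F and B: 18 + 36 − 31 = 23
  between B and W: 36 + 11 − 35 = 12
  between W and S: 11 + 24 − 26 = 9
  between S and Base: 24 + 32 − 18 = 38
Cheapest insertion is between W and S, adding 9.
New total = 124 + 9 = 133.

+9 miles — insert J between W and S.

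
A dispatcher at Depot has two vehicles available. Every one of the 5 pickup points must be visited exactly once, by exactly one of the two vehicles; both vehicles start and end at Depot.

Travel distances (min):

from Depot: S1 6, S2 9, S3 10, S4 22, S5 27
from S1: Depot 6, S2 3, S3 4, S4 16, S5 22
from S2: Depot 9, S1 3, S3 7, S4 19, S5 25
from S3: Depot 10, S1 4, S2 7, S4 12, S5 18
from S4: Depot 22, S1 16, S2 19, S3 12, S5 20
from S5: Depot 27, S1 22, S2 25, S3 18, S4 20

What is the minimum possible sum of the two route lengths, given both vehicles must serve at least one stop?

Try each way of splitting the stops between the two vehicles (each non-empty) and, for each split, find the best tour for each vehicle:
  {S1} + {S2, S3, S4, S5}: 12 + 75 = 87
  {S2} + {S1, S3, S4, S5}: 18 + 69 = 87
  {S1, S2} + {S3, S4, S5}: 18 + 69 = 87
  {S3} + {S1, S2, S4, S5}: 20 + 75 = 95
  {S1, S3} + {S2, S4, S5}: 20 + 75 = 95
  {S2, S3} + {S1, S4, S5}: 26 + 69 = 95
  … (15 splits in total)
Best: vehicle 1 Depot → S1 → Depot = 12; vehicle 2 Depot → S2 → S3 → S4 → S5 → Depot = 75; combined 87.

Minimum combined distance: 87 min.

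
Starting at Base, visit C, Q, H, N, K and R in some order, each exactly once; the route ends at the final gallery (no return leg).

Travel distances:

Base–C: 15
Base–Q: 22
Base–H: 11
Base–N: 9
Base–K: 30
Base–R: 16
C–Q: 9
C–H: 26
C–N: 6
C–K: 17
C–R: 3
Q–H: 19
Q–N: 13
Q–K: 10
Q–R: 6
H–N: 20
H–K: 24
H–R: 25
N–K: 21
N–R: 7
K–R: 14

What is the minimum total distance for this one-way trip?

There are 6! = 720 possible orderings.
Base - C - Q - H - N - K - R: 15+9+19+20+21+14 = 98
Base - C - Q - H - N - R - K: 15+9+19+20+7+14 = 84
Base - C - Q - H - K - N - R: 15+9+19+24+21+7 = 95
Base - C - Q - H - K - R - N: 15+9+19+24+14+7 = 88
Base - C - Q - H - R - N - K: 15+9+19+25+7+21 = 96
Base - C - Q - H - R - K - N: 15+9+19+25+14+21 = 103
Base - C - Q - N - H - K - R: 15+9+13+20+24+14 = 95
Base - C - Q - N - H - R - K: 15+9+13+20+25+14 = 96
… (712 more)
Base - H - N - C - R - Q - K: 11+20+6+3+6+10 = 56  ← best
The minimum is 56.
One shortest path: Base → H → N → C → R → Q → K.

Shortest open route: 56.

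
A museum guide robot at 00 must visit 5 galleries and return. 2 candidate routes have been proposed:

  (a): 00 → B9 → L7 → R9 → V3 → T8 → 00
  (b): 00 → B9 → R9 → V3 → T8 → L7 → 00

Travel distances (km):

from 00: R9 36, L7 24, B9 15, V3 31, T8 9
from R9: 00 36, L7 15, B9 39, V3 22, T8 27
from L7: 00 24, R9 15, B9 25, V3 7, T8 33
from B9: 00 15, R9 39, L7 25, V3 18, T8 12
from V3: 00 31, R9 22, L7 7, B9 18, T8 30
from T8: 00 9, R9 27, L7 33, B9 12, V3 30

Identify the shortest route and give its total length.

116 km — (a) is the shortest.

(a): 15 + 25 + 15 + 22 + 30 + 9 = 116
(b): 15 + 39 + 22 + 30 + 33 + 24 = 163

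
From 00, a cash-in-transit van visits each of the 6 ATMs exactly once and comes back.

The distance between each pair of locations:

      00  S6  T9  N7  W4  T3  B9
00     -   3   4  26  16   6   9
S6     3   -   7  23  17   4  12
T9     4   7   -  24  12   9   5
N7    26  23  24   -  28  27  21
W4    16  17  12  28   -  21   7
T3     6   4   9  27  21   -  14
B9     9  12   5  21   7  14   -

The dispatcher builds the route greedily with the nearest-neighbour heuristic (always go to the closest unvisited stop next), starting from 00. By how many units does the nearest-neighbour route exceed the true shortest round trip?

5 longer than the optimal tour.

From 00: S6=3, T9=4, T3=6, B9=9, W4=16, N7=26 → choose S6 (3).
From S6: T3=4, T9=7, B9=12, W4=17, N7=23 → choose T3 (4).
From T3: T9=9, B9=14, W4=21, N7=27 → choose T9 (9).
From T9: B9=5, W4=12, N7=24 → choose B9 (5).
From B9: W4=7, N7=21 → choose W4 (7).
From W4: N7=28 → choose N7 (28).
NN route 00 → S6 → T3 → T9 → B9 → W4 → N7 → 00 costs 82.
Optimal: 00 → T9 → W4 → B9 → N7 → S6 → T3 → 00 costs 77 (by enumerating all 360 distinct tours).
Excess = 82 − 77 = 5.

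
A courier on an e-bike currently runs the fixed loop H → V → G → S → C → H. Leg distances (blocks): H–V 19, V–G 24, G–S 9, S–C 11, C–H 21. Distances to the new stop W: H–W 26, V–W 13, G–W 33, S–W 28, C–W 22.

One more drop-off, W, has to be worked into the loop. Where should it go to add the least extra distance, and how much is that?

Adding 20 blocks by placing W on the H–V leg.

Insertion cost between consecutive stops i–j is d(i,W) + d(W,j) − d(i,j):
  between H and V: 26 + 13 − 19 = 20
  between V and G: 13 + 33 − 24 = 22
  between G and S: 33 + 28 − 9 = 52
  between S and C: 28 + 22 − 11 = 39
  between C and H: 22 + 26 − 21 = 27
Cheapest insertion is between H and V, adding 20.
New total = 84 + 20 = 104.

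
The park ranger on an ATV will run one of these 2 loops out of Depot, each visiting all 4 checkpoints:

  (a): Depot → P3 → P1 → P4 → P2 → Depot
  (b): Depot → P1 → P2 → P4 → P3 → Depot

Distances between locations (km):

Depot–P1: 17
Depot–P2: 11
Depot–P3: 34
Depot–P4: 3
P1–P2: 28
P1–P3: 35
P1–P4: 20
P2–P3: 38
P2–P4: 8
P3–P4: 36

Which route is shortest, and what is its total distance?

(a): 34 + 35 + 20 + 8 + 11 = 108
(b): 17 + 28 + 8 + 36 + 34 = 123

Shortest is (a), total 108 km.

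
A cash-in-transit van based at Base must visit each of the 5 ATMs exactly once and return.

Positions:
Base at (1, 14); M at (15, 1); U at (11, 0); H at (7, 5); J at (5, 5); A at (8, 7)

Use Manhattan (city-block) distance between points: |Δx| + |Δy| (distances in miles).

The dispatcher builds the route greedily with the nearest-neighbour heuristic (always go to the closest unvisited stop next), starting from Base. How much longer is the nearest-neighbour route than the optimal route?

4 miles longer than the optimal tour.

Base: J=13, A=14, H=15, U=24, M=27 ⇒ J
J: H=2, A=5, U=11, M=14 ⇒ H
H: A=3, U=9, M=12 ⇒ A
A: U=10, M=13 ⇒ U
U: M=5 ⇒ M
NN route Base → J → H → A → U → M → Base costs 60.
Optimal: Base → J → H → M → U → A → Base costs 56 (by enumerating all 60 distinct tours).
Excess = 60 − 56 = 4.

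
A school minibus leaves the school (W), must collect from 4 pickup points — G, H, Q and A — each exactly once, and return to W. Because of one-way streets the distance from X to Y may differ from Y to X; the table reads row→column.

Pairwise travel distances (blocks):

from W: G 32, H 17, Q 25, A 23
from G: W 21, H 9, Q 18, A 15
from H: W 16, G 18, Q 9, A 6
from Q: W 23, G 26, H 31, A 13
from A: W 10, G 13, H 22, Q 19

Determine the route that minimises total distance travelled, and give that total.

73 blocks — the shortest possible round trip.

W-G-H-Q-A-W: 32+9+9+13+10 = 73
W-G-H-A-Q-W: 32+9+6+19+23 = 89
W-G-Q-H-A-W: 32+18+31+6+10 = 97
W-G-Q-A-H-W: 32+18+13+22+16 = 101
W-G-A-H-Q-W: 32+15+22+9+23 = 101
W-G-A-Q-H-W: 32+15+19+31+16 = 113
W-H-G-Q-A-W: 17+18+18+13+10 = 76
W-H-G-A-Q-W: 17+18+15+19+23 = 92
W-H-Q-G-A-W: 17+9+26+15+10 = 77
W-H-Q-A-G-W: 17+9+13+13+21 = 73
W-H-A-G-Q-W: 17+6+13+18+23 = 77
W-H-A-Q-G-W: 17+6+19+26+21 = 89
W-Q-G-H-A-W: 25+26+9+6+10 = 76
W-Q-G-A-H-W: 25+26+15+22+16 = 104
… (10 more)
The minimum is 73.
One optimal route: W → G → H → Q → A → W.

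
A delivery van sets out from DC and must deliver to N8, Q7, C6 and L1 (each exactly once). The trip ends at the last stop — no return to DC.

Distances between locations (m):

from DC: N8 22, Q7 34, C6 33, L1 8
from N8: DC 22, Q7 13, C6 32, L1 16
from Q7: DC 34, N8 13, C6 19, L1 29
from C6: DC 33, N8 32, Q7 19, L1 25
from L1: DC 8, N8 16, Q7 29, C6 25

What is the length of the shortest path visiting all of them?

Minimum one-way distance = 56 m.

There are 4! = 24 possible orderings.
DC - N8 - Q7 - C6 - L1: 22+13+19+25 = 79
DC - N8 - Q7 - L1 - C6: 22+13+29+25 = 89
DC - N8 - C6 - Q7 - L1: 22+32+19+29 = 102
DC - N8 - C6 - L1 - Q7: 22+32+25+29 = 108
DC - N8 - L1 - Q7 - C6: 22+16+29+19 = 86
DC - N8 - L1 - C6 - Q7: 22+16+25+19 = 82
DC - Q7 - N8 - C6 - L1: 34+13+32+25 = 104
DC - Q7 - N8 - L1 - C6: 34+13+16+25 = 88
DC - Q7 - C6 - N8 - L1: 34+19+32+16 = 101
DC - Q7 - C6 - L1 - N8: 34+19+25+16 = 94
DC - Q7 - L1 - N8 - C6: 34+29+16+32 = 111
DC - Q7 - L1 - C6 - N8: 34+29+25+32 = 120
DC - C6 - N8 - Q7 - L1: 33+32+13+29 = 107
DC - C6 - N8 - L1 - Q7: 33+32+16+29 = 110
… (10 more)
DC - L1 - N8 - Q7 - C6: 8+16+13+19 = 56  ← best
The minimum is 56.
One shortest path: DC → L1 → N8 → Q7 → C6.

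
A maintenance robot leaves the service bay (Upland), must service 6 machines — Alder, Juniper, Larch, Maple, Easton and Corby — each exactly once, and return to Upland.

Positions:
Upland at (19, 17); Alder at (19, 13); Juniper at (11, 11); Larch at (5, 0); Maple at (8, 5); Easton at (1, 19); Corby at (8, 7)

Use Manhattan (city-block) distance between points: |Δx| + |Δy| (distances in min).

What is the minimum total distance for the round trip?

There are 360 distinct closed tours to check (reversals are equivalent).
Upland - Alder - Juniper - Larch - Maple - Easton - Corby - Upland: 4+10+17+8+21+19+21 = 100
Upland - Alder - Juniper - Larch - Maple - Corby - Easton - Upland: 4+10+17+8+2+19+20 = 80
Upland - Alder - Juniper - Larch - Easton - Maple - Corby - Upland: 4+10+17+23+21+2+21 = 98
Upland - Alder - Juniper - Larch - Easton - Corby - Maple - Upland: 4+10+17+23+19+2+23 = 98
Upland - Alder - Juniper - Larch - Corby - Maple - Easton - Upland: 4+10+17+10+2+21+20 = 84
Upland - Alder - Juniper - Larch - Corby - Easton - Maple - Upland: 4+10+17+10+19+21+23 = 104
Upland - Alder - Juniper - Maple - Larch - Easton - Corby - Upland: 4+10+9+8+23+19+21 = 94
Upland - Alder - Juniper - Maple - Larch - Corby - Easton - Upland: 4+10+9+8+10+19+20 = 80
… (352 more)
Upland - Alder - Juniper - Corby - Maple - Larch - Easton - Upland: 4+10+7+2+8+23+20 = 74  ← best
The minimum is 74.
One optimal route: Upland → Alder → Juniper → Corby → Maple → Larch → Easton → Upland (or its reverse).

74 min — the shortest possible round trip.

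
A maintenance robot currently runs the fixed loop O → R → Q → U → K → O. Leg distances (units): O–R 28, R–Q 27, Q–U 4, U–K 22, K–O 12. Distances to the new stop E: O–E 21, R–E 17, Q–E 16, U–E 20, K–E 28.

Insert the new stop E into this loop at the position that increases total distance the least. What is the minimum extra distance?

Insertion cost between consecutive stops i–j is d(i,E) + d(E,j) − d(i,j):
  between O and R: 21 + 17 − 28 = 10
  between R and Q: 17 + 16 − 27 = 6
  between Q and U: 16 + 20 − 4 = 32
  between U and K: 20 + 28 − 22 = 26
  between K and O: 28 + 21 − 12 = 37
Cheapest insertion is between R and Q, adding 6.
New total = 93 + 6 = 99.

Adding 6 by placing E on the R–Q leg.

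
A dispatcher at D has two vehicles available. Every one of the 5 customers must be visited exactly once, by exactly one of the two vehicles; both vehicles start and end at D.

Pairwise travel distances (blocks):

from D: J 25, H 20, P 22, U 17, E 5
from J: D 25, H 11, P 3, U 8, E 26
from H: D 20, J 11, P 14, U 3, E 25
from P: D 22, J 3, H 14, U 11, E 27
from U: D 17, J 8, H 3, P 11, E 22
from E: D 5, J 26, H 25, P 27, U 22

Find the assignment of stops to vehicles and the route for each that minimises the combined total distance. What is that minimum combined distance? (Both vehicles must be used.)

Minimum combined distance: 66 blocks.

Check every non-empty split of the stops between the two vehicles; for each half take its own optimal tour:
  {J} + {H, P, U, E}: 50 + 66 = 116
  {H} + {J, P, U, E}: 40 + 60 = 100
  {J, H} + {P, U, E}: 56 + 60 = 116
  {P} + {J, H, U, E}: 44 + 62 = 106
  {J, P} + {H, U, E}: 50 + 50 = 100
  {H, P} + {J, U, E}: 56 + 56 = 112
  … (15 splits in total)
  {J, H, P, U} + {E}: 56 + 10 = 66  ← best
Best: vehicle 1 D → H → U → J → P → D = 56; vehicle 2 D → E → D = 10; combined 66.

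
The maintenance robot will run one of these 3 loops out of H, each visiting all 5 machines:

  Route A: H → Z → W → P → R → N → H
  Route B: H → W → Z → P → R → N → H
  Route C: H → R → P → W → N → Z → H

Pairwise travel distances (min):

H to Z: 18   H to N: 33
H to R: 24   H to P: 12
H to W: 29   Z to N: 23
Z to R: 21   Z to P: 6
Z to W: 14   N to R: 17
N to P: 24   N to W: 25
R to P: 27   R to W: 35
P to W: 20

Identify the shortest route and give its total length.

Route A: 18 + 14 + 20 + 27 + 17 + 33 = 129
Route B: 29 + 14 + 6 + 27 + 17 + 33 = 126
Route C: 24 + 27 + 20 + 25 + 23 + 18 = 137

Shortest is Route B, total 126 min.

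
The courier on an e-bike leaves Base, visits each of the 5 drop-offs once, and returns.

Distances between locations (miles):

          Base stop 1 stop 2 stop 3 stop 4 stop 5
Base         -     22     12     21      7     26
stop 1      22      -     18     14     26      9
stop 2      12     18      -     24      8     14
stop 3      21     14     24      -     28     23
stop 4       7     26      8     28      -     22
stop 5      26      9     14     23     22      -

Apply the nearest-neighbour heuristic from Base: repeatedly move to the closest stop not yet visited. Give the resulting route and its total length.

At Base the remaining stops are stop 4 7, stop 2 12, stop 3 21, stop 1 22, stop 5 26; go to stop 4.
At stop 4 the remaining stops are stop 2 8, stop 5 22, stop 1 26, stop 3 28; go to stop 2.
At stop 2 the remaining stops are stop 5 14, stop 1 18, stop 3 24; go to stop 5.
At stop 5 the remaining stops are stop 1 9, stop 3 23; go to stop 1.
At stop 1 the remaining stops are stop 3 14; go to stop 3.
Return stop 3→Base: 21.
Total = 7 + 8 + 14 + 9 + 14 + 21 = 73.

Total distance 73 miles via the nearest-neighbour route Base → stop 4 → stop 2 → stop 5 → stop 1 → stop 3 → Base.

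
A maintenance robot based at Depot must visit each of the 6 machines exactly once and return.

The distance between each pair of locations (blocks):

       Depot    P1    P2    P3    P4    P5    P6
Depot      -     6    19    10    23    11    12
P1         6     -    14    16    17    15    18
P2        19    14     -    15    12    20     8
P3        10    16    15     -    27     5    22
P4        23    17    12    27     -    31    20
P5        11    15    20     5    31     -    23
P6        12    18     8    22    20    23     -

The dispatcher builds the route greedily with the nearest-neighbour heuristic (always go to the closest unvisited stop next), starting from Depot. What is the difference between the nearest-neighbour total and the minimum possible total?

From Depot: P1=6, P3=10, P5=11, P6=12, P2=19, P4=23 → choose P1 (6).
From P1: P2=14, P5=15, P3=16, P4=17, P6=18 → choose P2 (14).
From P2: P6=8, P4=12, P3=15, P5=20 → choose P6 (8).
From P6: P4=20, P3=22, P5=23 → choose P4 (20).
From P4: P3=27, P5=31 → choose P3 (27).
From P3: P5=5 → choose P5 (5).
NN route Depot → P1 → P2 → P6 → P4 → P3 → P5 → Depot costs 91.
Optimal: Depot → P3 → P5 → P1 → P4 → P2 → P6 → Depot costs 79 (by enumerating all 360 distinct tours).
Excess = 91 − 79 = 12.

The nearest-neighbour route is 12 blocks longer than optimal.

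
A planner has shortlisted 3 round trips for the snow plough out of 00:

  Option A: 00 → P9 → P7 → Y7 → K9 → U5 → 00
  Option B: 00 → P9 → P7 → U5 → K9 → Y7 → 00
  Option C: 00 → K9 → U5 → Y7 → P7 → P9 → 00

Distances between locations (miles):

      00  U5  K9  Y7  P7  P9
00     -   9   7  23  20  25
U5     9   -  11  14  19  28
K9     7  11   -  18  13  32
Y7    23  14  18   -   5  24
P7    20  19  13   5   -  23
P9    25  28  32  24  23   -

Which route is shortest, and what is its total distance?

Option A: 25 + 23 + 5 + 18 + 11 + 9 = 91
Option B: 25 + 23 + 19 + 11 + 18 + 23 = 119
Option C: 7 + 11 + 14 + 5 + 23 + 25 = 85

Shortest is Option C, total 85 miles.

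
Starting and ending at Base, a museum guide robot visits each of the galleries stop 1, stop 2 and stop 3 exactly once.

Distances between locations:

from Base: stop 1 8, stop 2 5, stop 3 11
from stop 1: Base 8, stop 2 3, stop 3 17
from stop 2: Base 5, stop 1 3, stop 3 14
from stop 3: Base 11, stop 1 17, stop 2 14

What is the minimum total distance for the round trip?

Shortest round trip = 36.

With 3 stops there are 3!/2 = 3 distinct round trips (a route and its reverse cost the same).
Base→stop 1→stop 2→stop 3→Base: 8+3+14+11 = 36
Base→stop 1→stop 3→stop 2→Base: 8+17+14+5 = 44
Base→stop 2→stop 1→stop 3→Base: 5+3+17+11 = 36
The minimum is 36.
One optimal route: Base → stop 1 → stop 2 → stop 3 → Base (or its reverse).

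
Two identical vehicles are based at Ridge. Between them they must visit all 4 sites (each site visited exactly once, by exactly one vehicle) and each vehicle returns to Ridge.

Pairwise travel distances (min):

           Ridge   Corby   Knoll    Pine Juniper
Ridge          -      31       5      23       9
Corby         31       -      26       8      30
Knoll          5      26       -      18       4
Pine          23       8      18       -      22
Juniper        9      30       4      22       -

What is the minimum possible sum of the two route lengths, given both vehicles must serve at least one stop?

80 min — the smallest possible combined total.

Check every non-empty split of the stops between the two vehicles; for each half take its own optimal tour:
  {Corby} + {Knoll, Pine, Juniper}: 62 + 54 = 116
  {Knoll} + {Corby, Pine, Juniper}: 10 + 70 = 80
  {Corby, Knoll} + {Pine, Juniper}: 62 + 54 = 116
  {Pine} + {Corby, Knoll, Juniper}: 46 + 70 = 116
  {Corby, Pine} + {Knoll, Juniper}: 62 + 18 = 80
  {Knoll, Pine} + {Corby, Juniper}: 46 + 70 = 116
  … (7 splits in total)
Best: vehicle 1 Ridge → Knoll → Ridge = 10; vehicle 2 Ridge → Corby → Pine → Juniper → Ridge = 70; combined 80.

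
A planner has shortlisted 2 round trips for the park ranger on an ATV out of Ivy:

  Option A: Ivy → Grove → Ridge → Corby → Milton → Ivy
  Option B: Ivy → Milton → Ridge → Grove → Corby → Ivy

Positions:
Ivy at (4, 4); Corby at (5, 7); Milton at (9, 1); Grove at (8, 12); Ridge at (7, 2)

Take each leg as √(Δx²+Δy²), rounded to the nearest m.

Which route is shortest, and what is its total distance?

27 m — Option B is the shortest.

Option A: 9 + 10 + 5 + 7 + 6 = 37
Option B: 6 + 2 + 10 + 6 + 3 = 27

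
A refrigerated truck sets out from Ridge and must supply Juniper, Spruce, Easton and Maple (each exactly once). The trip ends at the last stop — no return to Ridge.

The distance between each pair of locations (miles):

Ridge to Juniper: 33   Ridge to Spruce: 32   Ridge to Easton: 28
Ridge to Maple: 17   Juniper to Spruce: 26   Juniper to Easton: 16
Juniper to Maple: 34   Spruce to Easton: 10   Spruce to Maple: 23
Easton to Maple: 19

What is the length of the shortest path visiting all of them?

Minimum one-way distance = 66 miles.

There are 4! = 24 possible orderings.
Ridge - Juniper - Spruce - Easton - Maple: 33+26+10+19 = 88
Ridge - Juniper - Spruce - Maple - Easton: 33+26+23+19 = 101
Ridge - Juniper - Easton - Spruce - Maple: 33+16+10+23 = 82
Ridge - Juniper - Easton - Maple - Spruce: 33+16+19+23 = 91
Ridge - Juniper - Maple - Spruce - Easton: 33+34+23+10 = 100
Ridge - Juniper - Maple - Easton - Spruce: 33+34+19+10 = 96
Ridge - Spruce - Juniper - Easton - Maple: 32+26+16+19 = 93
Ridge - Spruce - Juniper - Maple - Easton: 32+26+34+19 = 111
Ridge - Spruce - Easton - Juniper - Maple: 32+10+16+34 = 92
Ridge - Spruce - Easton - Maple - Juniper: 32+10+19+34 = 95
Ridge - Spruce - Maple - Juniper - Easton: 32+23+34+16 = 105
Ridge - Spruce - Maple - Easton - Juniper: 32+23+19+16 = 90
Ridge - Easton - Juniper - Spruce - Maple: 28+16+26+23 = 93
Ridge - Easton - Juniper - Maple - Spruce: 28+16+34+23 = 101
… (10 more)
Ridge - Maple - Spruce - Easton - Juniper: 17+23+10+16 = 66  ← best
The minimum is 66.
One shortest path: Ridge → Maple → Spruce → Easton → Juniper.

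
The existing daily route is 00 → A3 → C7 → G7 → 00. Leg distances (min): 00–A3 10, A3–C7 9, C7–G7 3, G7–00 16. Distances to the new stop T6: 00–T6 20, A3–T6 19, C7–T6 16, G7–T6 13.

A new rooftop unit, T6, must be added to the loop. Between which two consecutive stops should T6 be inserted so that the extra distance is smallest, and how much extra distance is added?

Insertion cost between consecutive stops i–j is d(i,T6) + d(T6,j) − d(i,j):
  between 00 and A3: 20 + 19 − 10 = 29
  between A3 and C7: 19 + 16 − 9 = 26
  between C7 and G7: 16 + 13 − 3 = 26
  between G7 and 00: 13 + 20 − 16 = 17
Cheapest insertion is between G7 and 00, adding 17.
New total = 38 + 17 = 55.

Adding 17 min by placing T6 on the G7–00 leg.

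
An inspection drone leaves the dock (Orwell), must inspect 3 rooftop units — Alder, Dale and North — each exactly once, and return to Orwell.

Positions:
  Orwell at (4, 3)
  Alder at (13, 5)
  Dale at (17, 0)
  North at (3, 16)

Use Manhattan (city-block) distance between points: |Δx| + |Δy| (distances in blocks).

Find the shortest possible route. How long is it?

There are 3 distinct closed tours to check (reversals are equivalent).
Orwell → Alder → Dale → North → Orwell: 11+9+30+14 = 64
Orwell → Alder → North → Dale → Orwell: 11+21+30+16 = 78
Orwell → Dale → Alder → North → Orwell: 16+9+21+14 = 60
The minimum is 60.
One optimal route: Orwell → Dale → Alder → North → Orwell (or its reverse).

Minimum total distance: 60 blocks.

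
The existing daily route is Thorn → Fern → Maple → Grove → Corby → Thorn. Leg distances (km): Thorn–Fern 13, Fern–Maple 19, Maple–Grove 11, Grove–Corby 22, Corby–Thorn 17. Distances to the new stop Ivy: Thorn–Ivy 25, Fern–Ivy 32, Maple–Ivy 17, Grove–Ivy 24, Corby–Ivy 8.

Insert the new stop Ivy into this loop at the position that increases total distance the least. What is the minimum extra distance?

Insertion cost between consecutive stops i–j is d(i,Ivy) + d(Ivy,j) − d(i,j):
  between Thorn and Fern: 25 + 32 − 13 = 44
  between Fern and Maple: 32 + 17 − 19 = 30
  between Maple and Grove: 17 + 24 − 11 = 30
  between Grove and Corby: 24 + 8 − 22 = 10
  between Corby and Thorn: 8 + 25 − 17 = 16
Cheapest insertion is between Grove and Corby, adding 10.
New total = 82 + 10 = 92.

Adding 10 km by placing Ivy on the Grove–Corby leg.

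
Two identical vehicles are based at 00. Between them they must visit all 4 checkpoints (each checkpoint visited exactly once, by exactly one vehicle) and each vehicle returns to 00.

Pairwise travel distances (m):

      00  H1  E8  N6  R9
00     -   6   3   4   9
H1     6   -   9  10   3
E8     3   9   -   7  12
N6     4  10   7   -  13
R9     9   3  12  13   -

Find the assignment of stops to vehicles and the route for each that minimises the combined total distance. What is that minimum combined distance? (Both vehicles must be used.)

Check every non-empty split of the stops between the two vehicles; for each half take its own optimal tour:
  {H1} + {E8, N6, R9}: 12 + 32 = 44
  {E8} + {H1, N6, R9}: 6 + 26 = 32
  {H1, E8} + {N6, R9}: 18 + 26 = 44
  {N6} + {H1, E8, R9}: 8 + 24 = 32
  {H1, N6} + {E8, R9}: 20 + 24 = 44
  {E8, N6} + {H1, R9}: 14 + 18 = 32
  … (7 splits in total)
Best: vehicle 1 00 → E8 → 00 = 6; vehicle 2 00 → H1 → R9 → N6 → 00 = 26; combined 32.

32 m — the smallest possible combined total.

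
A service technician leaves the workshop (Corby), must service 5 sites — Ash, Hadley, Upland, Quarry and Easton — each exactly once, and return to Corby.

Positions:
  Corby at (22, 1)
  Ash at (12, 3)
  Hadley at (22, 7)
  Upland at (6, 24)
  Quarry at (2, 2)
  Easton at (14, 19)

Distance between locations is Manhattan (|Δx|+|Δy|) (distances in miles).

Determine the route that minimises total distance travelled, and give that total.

With 5 stops there are 5!/2 = 60 distinct round trips (a route and its reverse cost the same).
Corby-Ash-Hadley-Upland-Quarry-Easton-Corby: 12+14+33+26+29+26 = 140
Corby-Ash-Hadley-Upland-Easton-Quarry-Corby: 12+14+33+13+29+21 = 122
Corby-Ash-Hadley-Quarry-Upland-Easton-Corby: 12+14+25+26+13+26 = 116
Corby-Ash-Hadley-Quarry-Easton-Upland-Corby: 12+14+25+29+13+39 = 132
Corby-Ash-Hadley-Easton-Upland-Quarry-Corby: 12+14+20+13+26+21 = 106
Corby-Ash-Hadley-Easton-Quarry-Upland-Corby: 12+14+20+29+26+39 = 140
Corby-Ash-Upland-Hadley-Quarry-Easton-Corby: 12+27+33+25+29+26 = 152
Corby-Ash-Upland-Hadley-Easton-Quarry-Corby: 12+27+33+20+29+21 = 142
Corby-Ash-Upland-Quarry-Hadley-Easton-Corby: 12+27+26+25+20+26 = 136
Corby-Ash-Upland-Quarry-Easton-Hadley-Corby: 12+27+26+29+20+6 = 120
Corby-Ash-Upland-Easton-Hadley-Quarry-Corby: 12+27+13+20+25+21 = 118
Corby-Ash-Upland-Easton-Quarry-Hadley-Corby: 12+27+13+29+25+6 = 112
Corby-Ash-Quarry-Hadley-Upland-Easton-Corby: 12+11+25+33+13+26 = 120
Corby-Ash-Quarry-Hadley-Easton-Upland-Corby: 12+11+25+20+13+39 = 120
… (46 more)
Corby-Ash-Quarry-Upland-Easton-Hadley-Corby: 12+11+26+13+20+6 = 88  ← best
The minimum is 88.
One optimal route: Corby → Ash → Quarry → Upland → Easton → Hadley → Corby (or its reverse).

Minimum total distance: 88 miles.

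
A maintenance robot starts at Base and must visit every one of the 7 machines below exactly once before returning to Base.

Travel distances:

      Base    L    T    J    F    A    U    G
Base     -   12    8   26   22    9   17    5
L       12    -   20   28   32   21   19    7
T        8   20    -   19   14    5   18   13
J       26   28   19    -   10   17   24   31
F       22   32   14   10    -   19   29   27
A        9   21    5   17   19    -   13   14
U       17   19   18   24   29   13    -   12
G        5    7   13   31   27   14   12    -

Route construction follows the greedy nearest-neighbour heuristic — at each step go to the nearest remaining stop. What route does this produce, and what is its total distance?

Total distance 99 via the nearest-neighbour route Base → G → L → U → A → T → F → J → Base.

Base → [G:5 / T:8 / A:9 / L:12 / U:17 / F:22 / J:26] → G (5)
G → [L:7 / U:12 / T:13 / A:14 / F:27 / J:31] → L (7)
L → [U:19 / T:20 / A:21 / J:28 / F:32] → U (19)
U → [A:13 / T:18 / J:24 / F:29] → A (13)
A → [T:5 / J:17 / F:19] → T (5)
T → [F:14 / J:19] → F (14)
F → [J:10] → J (10)
Return J→Base: 26.
Total = 5 + 7 + 19 + 13 + 5 + 14 + 10 + 26 = 99.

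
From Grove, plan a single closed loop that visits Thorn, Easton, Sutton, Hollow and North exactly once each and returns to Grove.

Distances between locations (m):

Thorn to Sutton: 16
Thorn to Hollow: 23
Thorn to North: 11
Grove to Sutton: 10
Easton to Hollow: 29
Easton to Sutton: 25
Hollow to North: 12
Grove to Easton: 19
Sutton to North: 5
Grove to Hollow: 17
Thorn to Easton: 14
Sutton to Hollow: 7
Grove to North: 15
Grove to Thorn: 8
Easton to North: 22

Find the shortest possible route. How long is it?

Minimum total distance: 73 m.

With 5 stops there are 5!/2 = 60 distinct round trips (a route and its reverse cost the same).
Grove-Thorn-Easton-Sutton-Hollow-North-Grove: 8+14+25+7+12+15 = 81
Grove-Thorn-Easton-Sutton-North-Hollow-Grove: 8+14+25+5+12+17 = 81
Grove-Thorn-Easton-Hollow-Sutton-North-Grove: 8+14+29+7+5+15 = 78
Grove-Thorn-Easton-Hollow-North-Sutton-Grove: 8+14+29+12+5+10 = 78
Grove-Thorn-Easton-North-Sutton-Hollow-Grove: 8+14+22+5+7+17 = 73
Grove-Thorn-Easton-North-Hollow-Sutton-Grove: 8+14+22+12+7+10 = 73
Grove-Thorn-Sutton-Easton-Hollow-North-Grove: 8+16+25+29+12+15 = 105
Grove-Thorn-Sutton-Easton-North-Hollow-Grove: 8+16+25+22+12+17 = 100
Grove-Thorn-Sutton-Hollow-Easton-North-Grove: 8+16+7+29+22+15 = 97
Grove-Thorn-Sutton-Hollow-North-Easton-Grove: 8+16+7+12+22+19 = 84
Grove-Thorn-Sutton-North-Easton-Hollow-Grove: 8+16+5+22+29+17 = 97
Grove-Thorn-Sutton-North-Hollow-Easton-Grove: 8+16+5+12+29+19 = 89
Grove-Thorn-Hollow-Easton-Sutton-North-Grove: 8+23+29+25+5+15 = 105
Grove-Thorn-Hollow-Easton-North-Sutton-Grove: 8+23+29+22+5+10 = 97
… (46 more)
The minimum is 73.
One optimal route: Grove → Thorn → Easton → North → Sutton → Hollow → Grove (or its reverse).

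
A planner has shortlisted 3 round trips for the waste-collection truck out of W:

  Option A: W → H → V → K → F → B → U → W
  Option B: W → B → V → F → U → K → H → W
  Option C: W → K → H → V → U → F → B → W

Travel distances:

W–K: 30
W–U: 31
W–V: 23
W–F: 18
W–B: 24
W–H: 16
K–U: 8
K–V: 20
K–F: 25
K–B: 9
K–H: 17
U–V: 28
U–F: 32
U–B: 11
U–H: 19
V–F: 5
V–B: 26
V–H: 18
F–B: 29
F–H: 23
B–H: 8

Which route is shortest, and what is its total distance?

Shortest is Option B, total 128.

Option A: 16 + 18 + 20 + 25 + 29 + 11 + 31 = 150
Option B: 24 + 26 + 5 + 32 + 8 + 17 + 16 = 128
Option C: 30 + 17 + 18 + 28 + 32 + 29 + 24 = 178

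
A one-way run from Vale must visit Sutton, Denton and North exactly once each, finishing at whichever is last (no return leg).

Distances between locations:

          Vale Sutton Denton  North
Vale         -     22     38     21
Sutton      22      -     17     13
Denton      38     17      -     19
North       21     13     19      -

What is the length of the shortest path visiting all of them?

There are 3! = 6 possible orderings.
Vale → Sutton → Denton → North: 22+17+19 = 58
Vale → Sutton → North → Denton: 22+13+19 = 54
Vale → Denton → Sutton → North: 38+17+13 = 68
Vale → Denton → North → Sutton: 38+19+13 = 70
Vale → North → Sutton → Denton: 21+13+17 = 51
Vale → North → Denton → Sutton: 21+19+17 = 57
The minimum is 51.
One shortest path: Vale → North → Sutton → Denton.

Shortest open route: 51.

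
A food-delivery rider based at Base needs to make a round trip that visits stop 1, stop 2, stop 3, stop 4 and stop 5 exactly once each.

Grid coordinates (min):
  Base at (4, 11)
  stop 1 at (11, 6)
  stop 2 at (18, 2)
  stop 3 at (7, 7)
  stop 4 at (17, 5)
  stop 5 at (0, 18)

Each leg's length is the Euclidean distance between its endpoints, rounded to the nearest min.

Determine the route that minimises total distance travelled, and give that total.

Minimum total distance: 49 min.

Base→stop 1→stop 2→stop 3→stop 4→stop 5→Base: 9+8+12+10+21+8 = 68
Base→stop 1→stop 2→stop 3→stop 5→stop 4→Base: 9+8+12+13+21+14 = 77
Base→stop 1→stop 2→stop 4→stop 3→stop 5→Base: 9+8+3+10+13+8 = 51
Base→stop 1→stop 2→stop 4→stop 5→stop 3→Base: 9+8+3+21+13+5 = 59
Base→stop 1→stop 2→stop 5→stop 3→stop 4→Base: 9+8+24+13+10+14 = 78
Base→stop 1→stop 2→stop 5→stop 4→stop 3→Base: 9+8+24+21+10+5 = 77
Base→stop 1→stop 3→stop 2→stop 4→stop 5→Base: 9+4+12+3+21+8 = 57
Base→stop 1→stop 3→stop 2→stop 5→stop 4→Base: 9+4+12+24+21+14 = 84
Base→stop 1→stop 3→stop 4→stop 2→stop 5→Base: 9+4+10+3+24+8 = 58
Base→stop 1→stop 3→stop 4→stop 5→stop 2→Base: 9+4+10+21+24+17 = 85
Base→stop 1→stop 3→stop 5→stop 2→stop 4→Base: 9+4+13+24+3+14 = 67
Base→stop 1→stop 3→stop 5→stop 4→stop 2→Base: 9+4+13+21+3+17 = 67
Base→stop 1→stop 4→stop 2→stop 3→stop 5→Base: 9+6+3+12+13+8 = 51
Base→stop 1→stop 4→stop 2→stop 5→stop 3→Base: 9+6+3+24+13+5 = 60
… (46 more)
Base→stop 3→stop 1→stop 2→stop 4→stop 5→Base: 5+4+8+3+21+8 = 49  ← best
The minimum is 49.
One optimal route: Base → stop 3 → stop 1 → stop 2 → stop 4 → stop 5 → Base (or its reverse).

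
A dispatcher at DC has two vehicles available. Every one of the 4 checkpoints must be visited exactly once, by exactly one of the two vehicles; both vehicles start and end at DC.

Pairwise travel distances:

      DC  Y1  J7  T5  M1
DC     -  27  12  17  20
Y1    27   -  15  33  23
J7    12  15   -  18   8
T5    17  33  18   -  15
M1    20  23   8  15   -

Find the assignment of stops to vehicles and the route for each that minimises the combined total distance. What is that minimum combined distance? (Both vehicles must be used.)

104 — the smallest possible combined total.

There are 2^3 − 1 = 7 ways to divide the 4 stops into two non-empty groups. For each, the best each vehicle can do is its own shortest tour through its group:
  {Y1} + {J7, T5, M1}: 54 + 52 = 106
  {J7} + {Y1, T5, M1}: 24 + 82 = 106
  {Y1, J7} + {T5, M1}: 54 + 52 = 106
  {T5} + {Y1, J7, M1}: 34 + 70 = 104
  {Y1, T5} + {J7, M1}: 77 + 40 = 117
  {J7, T5} + {Y1, M1}: 47 + 70 = 117
  … (7 splits in total)
Best: vehicle 1 DC → T5 → DC = 34; vehicle 2 DC → Y1 → J7 → M1 → DC = 70; combined 104.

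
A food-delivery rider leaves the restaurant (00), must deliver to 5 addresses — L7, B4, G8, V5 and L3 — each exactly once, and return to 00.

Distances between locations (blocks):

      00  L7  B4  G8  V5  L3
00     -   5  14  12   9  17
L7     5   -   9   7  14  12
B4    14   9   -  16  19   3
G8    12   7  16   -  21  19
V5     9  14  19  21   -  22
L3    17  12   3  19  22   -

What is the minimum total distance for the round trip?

00-L7-B4-G8-V5-L3-00: 5+9+16+21+22+17 = 90
00-L7-B4-G8-L3-V5-00: 5+9+16+19+22+9 = 80
00-L7-B4-V5-G8-L3-00: 5+9+19+21+19+17 = 90
00-L7-B4-V5-L3-G8-00: 5+9+19+22+19+12 = 86
00-L7-B4-L3-G8-V5-00: 5+9+3+19+21+9 = 66
00-L7-B4-L3-V5-G8-00: 5+9+3+22+21+12 = 72
00-L7-G8-B4-V5-L3-00: 5+7+16+19+22+17 = 86
00-L7-G8-B4-L3-V5-00: 5+7+16+3+22+9 = 62
00-L7-G8-V5-B4-L3-00: 5+7+21+19+3+17 = 72
00-L7-G8-V5-L3-B4-00: 5+7+21+22+3+14 = 72
00-L7-G8-L3-B4-V5-00: 5+7+19+3+19+9 = 62
00-L7-G8-L3-V5-B4-00: 5+7+19+22+19+14 = 86
00-L7-V5-B4-G8-L3-00: 5+14+19+16+19+17 = 90
00-L7-V5-B4-L3-G8-00: 5+14+19+3+19+12 = 72
… (46 more)
The minimum is 62.
One optimal route: 00 → L7 → G8 → B4 → L3 → V5 → 00 (or its reverse).

Shortest round trip = 62 blocks.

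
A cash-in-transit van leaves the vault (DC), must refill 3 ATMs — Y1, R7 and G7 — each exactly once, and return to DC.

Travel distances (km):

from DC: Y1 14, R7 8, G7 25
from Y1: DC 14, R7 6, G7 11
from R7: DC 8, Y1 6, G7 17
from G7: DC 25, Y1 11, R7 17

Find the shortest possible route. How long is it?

DC→Y1→R7→G7→DC: 14+6+17+25 = 62
DC→Y1→G7→R7→DC: 14+11+17+8 = 50
DC→R7→Y1→G7→DC: 8+6+11+25 = 50
The minimum is 50.
One optimal route: DC → Y1 → G7 → R7 → DC (or its reverse).

Shortest round trip = 50 km.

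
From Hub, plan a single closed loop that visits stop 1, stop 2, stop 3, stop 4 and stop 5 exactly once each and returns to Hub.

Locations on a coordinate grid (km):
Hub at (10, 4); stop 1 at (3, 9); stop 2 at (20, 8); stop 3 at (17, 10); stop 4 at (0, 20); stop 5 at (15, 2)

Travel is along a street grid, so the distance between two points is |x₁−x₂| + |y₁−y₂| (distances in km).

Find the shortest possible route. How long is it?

Shortest round trip = 76 km.

With 5 stops there are 5!/2 = 60 distinct round trips (a route and its reverse cost the same).
Hub - stop 1 - stop 2 - stop 3 - stop 4 - stop 5 - Hub: 12+18+5+27+33+7 = 102
Hub - stop 1 - stop 2 - stop 3 - stop 5 - stop 4 - Hub: 12+18+5+10+33+26 = 104
Hub - stop 1 - stop 2 - stop 4 - stop 3 - stop 5 - Hub: 12+18+32+27+10+7 = 106
Hub - stop 1 - stop 2 - stop 4 - stop 5 - stop 3 - Hub: 12+18+32+33+10+13 = 118
Hub - stop 1 - stop 2 - stop 5 - stop 3 - stop 4 - Hub: 12+18+11+10+27+26 = 104
Hub - stop 1 - stop 2 - stop 5 - stop 4 - stop 3 - Hub: 12+18+11+33+27+13 = 114
Hub - stop 1 - stop 3 - stop 2 - stop 4 - stop 5 - Hub: 12+15+5+32+33+7 = 104
Hub - stop 1 - stop 3 - stop 2 - stop 5 - stop 4 - Hub: 12+15+5+11+33+26 = 102
Hub - stop 1 - stop 3 - stop 4 - stop 2 - stop 5 - Hub: 12+15+27+32+11+7 = 104
Hub - stop 1 - stop 3 - stop 4 - stop 5 - stop 2 - Hub: 12+15+27+33+11+14 = 112
Hub - stop 1 - stop 3 - stop 5 - stop 2 - stop 4 - Hub: 12+15+10+11+32+26 = 106
Hub - stop 1 - stop 3 - stop 5 - stop 4 - stop 2 - Hub: 12+15+10+33+32+14 = 116
Hub - stop 1 - stop 4 - stop 2 - stop 3 - stop 5 - Hub: 12+14+32+5+10+7 = 80
Hub - stop 1 - stop 4 - stop 2 - stop 5 - stop 3 - Hub: 12+14+32+11+10+13 = 92
… (46 more)
Hub - stop 1 - stop 4 - stop 3 - stop 2 - stop 5 - Hub: 12+14+27+5+11+7 = 76  ← best
The minimum is 76.
One optimal route: Hub → stop 1 → stop 4 → stop 3 → stop 2 → stop 5 → Hub (or its reverse).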